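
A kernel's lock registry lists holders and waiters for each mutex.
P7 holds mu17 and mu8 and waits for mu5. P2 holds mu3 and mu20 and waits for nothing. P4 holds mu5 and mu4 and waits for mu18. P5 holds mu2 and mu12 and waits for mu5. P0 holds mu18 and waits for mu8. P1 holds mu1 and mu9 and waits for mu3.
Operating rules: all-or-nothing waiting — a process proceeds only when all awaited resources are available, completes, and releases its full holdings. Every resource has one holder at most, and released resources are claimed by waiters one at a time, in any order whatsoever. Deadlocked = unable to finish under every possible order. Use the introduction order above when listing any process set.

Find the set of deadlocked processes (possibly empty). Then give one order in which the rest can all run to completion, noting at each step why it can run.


Deadlocked: P7, P4, P5 and P0.
Key observation: along P7 -> P4 -> P0 -> P7, each member waits on what the next one holds — a deadlock; P5 waits into the deadlock from upstream.
One completion order for the rest: P2, P1.
Verifying each step:
  run P2 (it waits on nothing); releases mu3 and mu20
  P1 waits on mu3 — all released -> runs and releases mu1 and mu9


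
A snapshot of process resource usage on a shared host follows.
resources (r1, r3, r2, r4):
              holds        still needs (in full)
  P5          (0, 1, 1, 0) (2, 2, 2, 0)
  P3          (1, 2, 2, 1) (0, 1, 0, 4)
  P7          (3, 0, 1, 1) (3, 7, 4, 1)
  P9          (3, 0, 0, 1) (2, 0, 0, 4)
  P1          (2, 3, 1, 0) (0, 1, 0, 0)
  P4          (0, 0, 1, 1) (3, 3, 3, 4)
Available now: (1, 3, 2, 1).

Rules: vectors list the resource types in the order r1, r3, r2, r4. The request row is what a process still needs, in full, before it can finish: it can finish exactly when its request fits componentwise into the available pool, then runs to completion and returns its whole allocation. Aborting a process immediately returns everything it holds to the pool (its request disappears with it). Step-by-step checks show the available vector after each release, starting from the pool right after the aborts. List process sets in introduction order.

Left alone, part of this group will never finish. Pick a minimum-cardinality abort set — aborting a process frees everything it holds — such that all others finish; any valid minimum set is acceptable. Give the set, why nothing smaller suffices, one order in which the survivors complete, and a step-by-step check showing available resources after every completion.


Minimum abort set: P9 and P4.
Key observation: the returned (3, 0, 1, 2) from P9 and P4 is what brings P3 — unrunnable before, under any order — into play at step 4.
Why nothing smaller works — every single abort fails: P5 alone leaves P3 blocked (short on r4); P3 alone leaves P9 blocked (short on r4); P7 alone leaves P3 blocked (short on r4); P9 alone leaves P3 blocked (short on r4); P1 alone leaves P3 blocked (short on r4); P4 alone leaves P3 blocked (short on r4).
The survivors complete as P5, P1, P7, P3. Walking it through (starting from the post-abort pool):
  pool = (4, 3, 3, 3)
  P5 needs (2, 2, 2, 0) <= (4, 3, 3, 3) -> finishes; pool += (0, 1, 1, 0) = (4, 4, 4, 3)
  P1 needs (0, 1, 0, 0) <= (4, 4, 4, 3) -> finishes; pool += (2, 3, 1, 0) = (6, 7, 5, 3)
  P7 needs (3, 7, 4, 1) <= (6, 7, 5, 3) -> finishes; pool += (3, 0, 1, 1) = (9, 7, 6, 4)
  P3 needs (0, 1, 0, 4) <= (9, 7, 6, 4) -> finishes; pool += (1, 2, 2, 1) = (10, 9, 8, 5)


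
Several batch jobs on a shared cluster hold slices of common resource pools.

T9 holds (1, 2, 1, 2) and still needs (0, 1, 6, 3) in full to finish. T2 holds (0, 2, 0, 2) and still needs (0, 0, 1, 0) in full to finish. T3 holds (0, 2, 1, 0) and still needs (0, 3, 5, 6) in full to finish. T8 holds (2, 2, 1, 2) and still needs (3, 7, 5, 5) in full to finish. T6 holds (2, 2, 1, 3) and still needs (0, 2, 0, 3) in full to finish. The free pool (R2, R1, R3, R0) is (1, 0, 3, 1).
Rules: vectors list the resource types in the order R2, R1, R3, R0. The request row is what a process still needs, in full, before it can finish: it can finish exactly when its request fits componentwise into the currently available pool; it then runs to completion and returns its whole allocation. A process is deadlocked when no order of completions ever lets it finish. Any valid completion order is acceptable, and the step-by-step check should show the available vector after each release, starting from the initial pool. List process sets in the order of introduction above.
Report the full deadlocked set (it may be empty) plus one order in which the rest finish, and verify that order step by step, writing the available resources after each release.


Deadlocked: T9, T3 and T8.
Key observation: R3 is the bottleneck — with T2, T6 done the pool holds (3, 4, 4, 6), short of every remaining need.
A valid finishing order for the others: T2, T6. Step-by-step check:
  pool = (1, 0, 3, 1)
  T2: need (0, 0, 1, 0) fits (1, 0, 3, 1); releases (0, 2, 0, 2), pool now (1, 2, 3, 3)
  T6: need (0, 2, 0, 3) fits (1, 2, 3, 3); releases (2, 2, 1, 3), pool now (3, 4, 4, 6)
None of the blocked processes ever fits:
  T9 cannot run: need (0, 1, 6, 3) vs free (3, 4, 4, 6) (insufficient R3)
  T3 cannot run: need (0, 3, 5, 6) vs free (3, 4, 4, 6) (insufficient R3)
  T8 cannot run: need (3, 7, 5, 5) vs free (3, 4, 4, 6) (insufficient R1 and R3)


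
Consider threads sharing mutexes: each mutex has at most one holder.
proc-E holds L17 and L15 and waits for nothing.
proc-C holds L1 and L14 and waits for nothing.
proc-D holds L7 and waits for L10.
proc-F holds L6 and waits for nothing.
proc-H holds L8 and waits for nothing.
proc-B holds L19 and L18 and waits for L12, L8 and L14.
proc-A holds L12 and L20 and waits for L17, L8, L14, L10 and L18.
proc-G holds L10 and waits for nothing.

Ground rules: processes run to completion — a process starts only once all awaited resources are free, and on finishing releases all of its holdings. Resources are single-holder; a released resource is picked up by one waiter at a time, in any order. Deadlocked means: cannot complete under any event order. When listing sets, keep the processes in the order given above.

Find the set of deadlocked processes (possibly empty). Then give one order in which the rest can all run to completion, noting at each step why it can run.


The deadlocked set is proc-B and proc-A.
Key observation: the loop proc-B -> proc-A -> proc-B blocks itself forever; no other process is dragged down with it.
A valid finishing order for the others: proc-C, proc-H, proc-G, proc-E, proc-D, proc-F.
Step-by-step check:
  proc-C waits on nothing -> runs at once and releases L1 and L14
  proc-H waits on nothing -> runs at once and releases L8
  proc-G waits on nothing -> runs at once and releases L10
  proc-E waits on nothing -> runs at once and releases L17 and L15
  proc-D: everything it awaited (L10) is free; runs, freeing L7
  proc-F waits on nothing -> runs at once and releases L6


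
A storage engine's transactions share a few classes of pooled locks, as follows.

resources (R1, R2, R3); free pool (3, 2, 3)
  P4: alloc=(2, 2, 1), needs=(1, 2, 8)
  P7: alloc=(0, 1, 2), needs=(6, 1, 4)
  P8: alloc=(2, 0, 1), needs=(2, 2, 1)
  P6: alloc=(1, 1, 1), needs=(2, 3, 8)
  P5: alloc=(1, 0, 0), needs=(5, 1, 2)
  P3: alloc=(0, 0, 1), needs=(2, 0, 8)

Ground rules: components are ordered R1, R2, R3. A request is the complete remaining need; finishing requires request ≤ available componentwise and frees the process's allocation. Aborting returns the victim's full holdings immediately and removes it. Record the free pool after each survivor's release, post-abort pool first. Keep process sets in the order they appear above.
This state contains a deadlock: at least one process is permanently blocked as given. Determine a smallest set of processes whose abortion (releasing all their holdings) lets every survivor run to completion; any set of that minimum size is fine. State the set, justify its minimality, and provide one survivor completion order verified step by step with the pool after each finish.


Abort P6 and P3.
Key observation: aborting P6 and P3 returns (1, 1, 2), and P4 — hopeless before — runs at step 4 with the returned capacity in the pool.
Why nothing smaller works — every single abort fails: P4 alone leaves P6 blocked (short on R3); P7 alone leaves P4 blocked (short on R3); P8 alone leaves P4 blocked (short on R3); P6 alone leaves P4 blocked (short on R3); P5 alone leaves P4 blocked (short on R3); P3 alone leaves P4 blocked (short on R3).
The survivors complete as P8, P5, P7, P4. Verifying each step (starting from the post-abort pool):
  pool = (4, 3, 5)
  P8 needs (2, 2, 1) <= (4, 3, 5) -> finishes; pool += (2, 0, 1) = (6, 3, 6)
  P5 needs (5, 1, 2) <= (6, 3, 6) -> finishes; pool += (1, 0, 0) = (7, 3, 6)
  P7 needs (6, 1, 4) <= (7, 3, 6) -> finishes; pool += (0, 1, 2) = (7, 4, 8)
  P4 needs (1, 2, 8) <= (7, 4, 8) -> finishes; pool += (2, 2, 1) = (9, 6, 9)


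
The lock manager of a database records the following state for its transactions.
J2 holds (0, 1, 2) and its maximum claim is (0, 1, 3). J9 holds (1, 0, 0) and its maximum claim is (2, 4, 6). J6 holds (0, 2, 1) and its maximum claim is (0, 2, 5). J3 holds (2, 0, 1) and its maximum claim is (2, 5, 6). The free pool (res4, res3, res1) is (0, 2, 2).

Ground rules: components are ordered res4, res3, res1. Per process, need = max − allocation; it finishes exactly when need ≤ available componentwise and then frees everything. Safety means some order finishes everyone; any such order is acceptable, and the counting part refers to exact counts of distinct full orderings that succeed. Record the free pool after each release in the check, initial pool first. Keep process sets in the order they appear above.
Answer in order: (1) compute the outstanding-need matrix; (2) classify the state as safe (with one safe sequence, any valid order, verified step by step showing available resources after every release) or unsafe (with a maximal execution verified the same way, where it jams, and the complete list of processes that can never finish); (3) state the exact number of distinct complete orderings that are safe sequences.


(1) Remaining need (order res4, res3, res1):
  J2: (0, 0, 1)
  J9: (1, 4, 6)
  J6: (0, 0, 4)
  J3: (0, 5, 5)
(2) SAFE, for example via the order J2, J6, J3, J9.
Key observation: reading the order forward, J6 is the first process whose need (0, 0, 4) meets the free pool (0, 3, 4) exactly on a resource it requests.
Verifying each step:
  pool = (0, 2, 2)
  J2: need (0, 0, 1) fits (0, 2, 2); releases (0, 1, 2), pool now (0, 3, 4)
  J6: need (0, 0, 4) fits (0, 3, 4); releases (0, 2, 1), pool now (0, 5, 5)
  J3: need (0, 5, 5) fits (0, 5, 5); releases (2, 0, 1), pool now (2, 5, 6)
  J9: need (1, 4, 6) fits (2, 5, 6); releases (1, 0, 0), pool now (3, 5, 6)
(3) The exact count: 1 of the possible complete orderings is a safe sequence.


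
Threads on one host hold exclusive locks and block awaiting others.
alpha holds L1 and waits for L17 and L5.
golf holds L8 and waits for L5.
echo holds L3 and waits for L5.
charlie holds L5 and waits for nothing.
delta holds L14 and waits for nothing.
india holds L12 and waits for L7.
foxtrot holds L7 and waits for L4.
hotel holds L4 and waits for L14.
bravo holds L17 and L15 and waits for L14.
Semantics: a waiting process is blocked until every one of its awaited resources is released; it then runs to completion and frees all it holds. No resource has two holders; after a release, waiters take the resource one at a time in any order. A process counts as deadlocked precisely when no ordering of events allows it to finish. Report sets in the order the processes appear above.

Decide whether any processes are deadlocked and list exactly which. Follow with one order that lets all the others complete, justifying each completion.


The deadlocked set is empty.
Key observation: although several processes wait, no cycle exists — each chain bottoms out at a free runner.
The rest can finish in the order delta, bravo, hotel, foxtrot, charlie, echo, golf, alpha, india.
Verifying each step:
  delta: no waits; runs immediately, freeing L14
  run bravo (all its waits — L14 — are resolved); releases L17 and L15
  run hotel (all its waits — L14 — are resolved); releases L4
  run foxtrot (all its waits — L4 — are resolved); releases L7
  charlie: no waits; runs immediately, freeing L5
  run echo (all its waits — L5 — are resolved); releases L3
  run golf (all its waits — L5 — are resolved); releases L8
  run alpha (all its waits — L17 and L5 — are resolved); releases L1
  run india (all its waits — L7 — are resolved); releases L12


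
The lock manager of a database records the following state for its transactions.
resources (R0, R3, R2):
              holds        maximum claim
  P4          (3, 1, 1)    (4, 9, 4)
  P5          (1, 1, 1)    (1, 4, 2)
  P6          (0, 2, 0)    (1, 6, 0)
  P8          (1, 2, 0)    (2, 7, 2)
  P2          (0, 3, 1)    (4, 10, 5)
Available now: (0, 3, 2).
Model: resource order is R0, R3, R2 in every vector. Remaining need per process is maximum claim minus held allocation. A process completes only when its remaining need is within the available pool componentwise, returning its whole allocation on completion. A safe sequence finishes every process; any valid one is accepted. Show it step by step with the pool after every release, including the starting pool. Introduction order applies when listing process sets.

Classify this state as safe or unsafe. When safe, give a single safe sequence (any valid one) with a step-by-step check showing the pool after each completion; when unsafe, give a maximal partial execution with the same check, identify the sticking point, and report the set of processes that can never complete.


SAFE — a valid safe sequence is P5, P6, P8, P4, P2.
Key observation: reading the order forward, P5 is the first process whose need (0, 3, 1) meets the free pool (0, 3, 2) exactly on a resource it requests.
Step-by-step check:
  pool = (0, 3, 2)
  run P5 (needs (0, 3, 1), free (0, 3, 2)); after release of (1, 1, 1) the pool is (1, 4, 3)
  run P6 (needs (1, 4, 0), free (1, 4, 3)); after release of (0, 2, 0) the pool is (1, 6, 3)
  run P8 (needs (1, 5, 2), free (1, 6, 3)); after release of (1, 2, 0) the pool is (2, 8, 3)
  run P4 (needs (1, 8, 3), free (2, 8, 3)); after release of (3, 1, 1) the pool is (5, 9, 4)
  run P2 (needs (4, 7, 4), free (5, 9, 4)); after release of (0, 3, 1) the pool is (5, 12, 5)


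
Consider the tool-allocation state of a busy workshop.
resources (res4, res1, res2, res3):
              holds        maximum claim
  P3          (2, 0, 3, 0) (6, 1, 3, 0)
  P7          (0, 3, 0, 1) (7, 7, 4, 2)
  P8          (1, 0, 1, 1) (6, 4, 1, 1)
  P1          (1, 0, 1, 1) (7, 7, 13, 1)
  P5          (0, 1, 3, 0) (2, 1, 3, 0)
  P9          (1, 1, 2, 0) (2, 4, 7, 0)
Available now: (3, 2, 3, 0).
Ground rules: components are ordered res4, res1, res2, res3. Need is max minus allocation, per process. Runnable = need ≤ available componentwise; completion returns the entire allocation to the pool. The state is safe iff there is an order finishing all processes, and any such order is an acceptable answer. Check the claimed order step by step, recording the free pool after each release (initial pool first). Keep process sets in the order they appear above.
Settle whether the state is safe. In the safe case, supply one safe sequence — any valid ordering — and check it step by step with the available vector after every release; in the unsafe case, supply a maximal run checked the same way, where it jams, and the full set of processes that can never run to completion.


The state is SAFE; one workable sequence: P5, P9, P3, P8, P7, P1.
Key observation: P9 is the earliest step where a requested resource binds exactly: need (1, 3, 5, 0), pool (3, 3, 6, 0) at its turn.
Walking it through:
  pool = (3, 2, 3, 0)
  P5 needs (2, 0, 0, 0) <= (3, 2, 3, 0) -> finishes; pool += (0, 1, 3, 0) = (3, 3, 6, 0)
  P9 needs (1, 3, 5, 0) <= (3, 3, 6, 0) -> finishes; pool += (1, 1, 2, 0) = (4, 4, 8, 0)
  P3 needs (4, 1, 0, 0) <= (4, 4, 8, 0) -> finishes; pool += (2, 0, 3, 0) = (6, 4, 11, 0)
  P8 needs (5, 4, 0, 0) <= (6, 4, 11, 0) -> finishes; pool += (1, 0, 1, 1) = (7, 4, 12, 1)
  P7 needs (7, 4, 4, 1) <= (7, 4, 12, 1) -> finishes; pool += (0, 3, 0, 1) = (7, 7, 12, 2)
  P1 needs (6, 7, 12, 0) <= (7, 7, 12, 2) -> finishes; pool += (1, 0, 1, 1) = (8, 7, 13, 3)


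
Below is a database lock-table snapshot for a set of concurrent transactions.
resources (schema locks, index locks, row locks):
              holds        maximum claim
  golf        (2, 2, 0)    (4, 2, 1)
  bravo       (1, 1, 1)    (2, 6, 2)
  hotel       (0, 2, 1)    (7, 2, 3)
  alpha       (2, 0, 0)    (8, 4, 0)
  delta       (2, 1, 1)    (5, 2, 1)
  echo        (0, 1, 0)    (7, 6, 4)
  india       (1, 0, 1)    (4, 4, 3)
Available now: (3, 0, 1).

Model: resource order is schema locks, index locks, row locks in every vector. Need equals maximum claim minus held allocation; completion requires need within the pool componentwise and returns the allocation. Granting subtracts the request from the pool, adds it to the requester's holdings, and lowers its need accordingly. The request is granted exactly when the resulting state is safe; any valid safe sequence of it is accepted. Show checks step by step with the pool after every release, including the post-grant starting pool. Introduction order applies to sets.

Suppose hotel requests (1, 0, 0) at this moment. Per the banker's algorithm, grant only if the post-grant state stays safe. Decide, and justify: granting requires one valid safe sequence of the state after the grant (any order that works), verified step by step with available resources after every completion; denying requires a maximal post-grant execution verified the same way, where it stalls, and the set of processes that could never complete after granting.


GRANT — the state after the grant stays safe, e.g. via golf, delta, hotel, alpha, bravo, india, echo.
Key observation: the grant leaves (2, 0, 1) free — enough for golf, whose release restarts the cascade.
Step-by-step check of the post-grant state:
  pool = (2, 0, 1)
  golf needs (2, 0, 1) <= (2, 0, 1) -> finishes; pool += (2, 2, 0) = (4, 2, 1)
  delta needs (3, 1, 0) <= (4, 2, 1) -> finishes; pool += (2, 1, 1) = (6, 3, 2)
  hotel needs (6, 0, 2) <= (6, 3, 2) -> finishes; pool += (1, 2, 1) = (7, 5, 3)
  alpha needs (6, 4, 0) <= (7, 5, 3) -> finishes; pool += (2, 0, 0) = (9, 5, 3)
  bravo needs (1, 5, 1) <= (9, 5, 3) -> finishes; pool += (1, 1, 1) = (10, 6, 4)
  india needs (3, 4, 2) <= (10, 6, 4) -> finishes; pool += (1, 0, 1) = (11, 6, 5)
  echo needs (7, 5, 4) <= (11, 6, 5) -> finishes; pool += (0, 1, 0) = (11, 7, 5)


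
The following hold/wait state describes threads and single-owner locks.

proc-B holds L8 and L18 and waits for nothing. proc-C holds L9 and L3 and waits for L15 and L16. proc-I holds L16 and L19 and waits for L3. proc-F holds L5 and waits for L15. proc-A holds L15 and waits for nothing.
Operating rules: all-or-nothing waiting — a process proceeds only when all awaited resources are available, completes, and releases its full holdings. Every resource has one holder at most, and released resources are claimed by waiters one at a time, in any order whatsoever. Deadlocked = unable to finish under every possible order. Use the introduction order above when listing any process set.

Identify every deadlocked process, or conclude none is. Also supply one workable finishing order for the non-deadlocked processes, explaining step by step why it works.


Deadlocked set: proc-C and proc-I.
Key observation: the knot is the closed ring of waits proc-C -> proc-I -> proc-C; no other process is dragged down with it.
One completion order for the rest: proc-A, proc-F, proc-B.
Step-by-step check:
  proc-A: no waits; runs immediately, freeing L15
  proc-F waits on L15 — all released -> runs and releases L5
  proc-B: no waits; runs immediately, freeing L8 and L18


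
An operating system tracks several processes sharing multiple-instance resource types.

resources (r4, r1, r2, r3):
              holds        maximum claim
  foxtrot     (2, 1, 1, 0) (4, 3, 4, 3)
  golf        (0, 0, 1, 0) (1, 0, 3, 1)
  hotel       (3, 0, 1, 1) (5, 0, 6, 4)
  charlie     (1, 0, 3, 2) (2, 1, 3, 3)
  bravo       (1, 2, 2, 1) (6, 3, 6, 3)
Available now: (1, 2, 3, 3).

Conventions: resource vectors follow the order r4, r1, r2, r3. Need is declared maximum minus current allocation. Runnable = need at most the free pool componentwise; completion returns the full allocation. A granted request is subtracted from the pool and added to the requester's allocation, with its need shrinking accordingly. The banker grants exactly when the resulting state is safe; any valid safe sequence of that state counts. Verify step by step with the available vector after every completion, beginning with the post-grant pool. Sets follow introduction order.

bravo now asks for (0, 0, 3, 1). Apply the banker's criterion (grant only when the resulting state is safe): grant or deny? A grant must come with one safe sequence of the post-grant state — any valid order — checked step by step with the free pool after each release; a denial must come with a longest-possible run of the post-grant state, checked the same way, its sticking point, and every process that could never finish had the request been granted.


GRANT: granting preserves safety; a valid post-grant sequence is charlie, golf, foxtrot, hotel, bravo.
Key observation: the transfer keeps a workable pool ((1, 2, 0, 2)); charlie starts the safe sequence.
Step-by-step check of the post-grant state:
  pool = (1, 2, 0, 2)
  charlie needs (1, 1, 0, 1) <= (1, 2, 0, 2) -> finishes; pool += (1, 0, 3, 2) = (2, 2, 3, 4)
  golf needs (1, 0, 2, 1) <= (2, 2, 3, 4) -> finishes; pool += (0, 0, 1, 0) = (2, 2, 4, 4)
  foxtrot needs (2, 2, 3, 3) <= (2, 2, 4, 4) -> finishes; pool += (2, 1, 1, 0) = (4, 3, 5, 4)
  hotel needs (2, 0, 5, 3) <= (4, 3, 5, 4) -> finishes; pool += (3, 0, 1, 1) = (7, 3, 6, 5)
  bravo needs (5, 1, 1, 1) <= (7, 3, 6, 5) -> finishes; pool += (1, 2, 5, 2) = (8, 5, 11, 7)


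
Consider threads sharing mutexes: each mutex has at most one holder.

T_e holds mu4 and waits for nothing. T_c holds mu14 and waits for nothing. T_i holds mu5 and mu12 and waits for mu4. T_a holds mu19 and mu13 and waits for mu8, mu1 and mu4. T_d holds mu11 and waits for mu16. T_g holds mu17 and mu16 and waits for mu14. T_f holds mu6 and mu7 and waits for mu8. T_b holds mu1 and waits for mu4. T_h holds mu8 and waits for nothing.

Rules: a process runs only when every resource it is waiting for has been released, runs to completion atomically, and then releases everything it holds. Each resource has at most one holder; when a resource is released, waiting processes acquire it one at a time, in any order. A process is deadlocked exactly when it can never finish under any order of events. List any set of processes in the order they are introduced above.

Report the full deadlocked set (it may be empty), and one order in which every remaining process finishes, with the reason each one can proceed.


No process is deadlocked.
Key observation: although several processes wait, no cycle exists — each chain bottoms out at a free runner.
A valid finishing order for the others: T_h, T_e, T_i, T_c, T_b, T_g, T_d, T_a, T_f.
Step-by-step check:
  T_h: no waits; runs immediately, freeing mu8
  T_e: no waits; runs immediately, freeing mu4
  T_i waits on mu4 — all released -> runs and releases mu5 and mu12
  T_c: no waits; runs immediately, freeing mu14
  T_b waits on mu4 — all released -> runs and releases mu1
  T_g waits on mu14 — all released -> runs and releases mu17 and mu16
  T_d waits on mu16 — all released -> runs and releases mu11
  T_a waits on mu8, mu1 and mu4 — all released -> runs and releases mu19 and mu13
  T_f waits on mu8 — all released -> runs and releases mu6 and mu7


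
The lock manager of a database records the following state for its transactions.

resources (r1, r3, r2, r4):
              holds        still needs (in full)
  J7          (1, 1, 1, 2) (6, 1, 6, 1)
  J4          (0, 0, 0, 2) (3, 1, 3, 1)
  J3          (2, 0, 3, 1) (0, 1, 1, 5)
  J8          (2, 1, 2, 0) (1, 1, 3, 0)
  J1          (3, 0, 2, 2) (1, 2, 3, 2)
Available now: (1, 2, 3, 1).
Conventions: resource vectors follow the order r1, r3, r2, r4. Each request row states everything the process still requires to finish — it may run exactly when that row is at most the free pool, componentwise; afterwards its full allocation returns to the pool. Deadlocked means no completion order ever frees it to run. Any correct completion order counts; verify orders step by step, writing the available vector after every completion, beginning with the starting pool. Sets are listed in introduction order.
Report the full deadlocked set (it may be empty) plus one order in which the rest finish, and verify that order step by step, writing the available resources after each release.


Nothing here is deadlocked.
Key observation: J8 leads a chain of completions in which each release enables another process.
A valid finishing order for the others: J8, J4, J1, J3, J7. Step-by-step check:
  pool = (1, 2, 3, 1)
  run J8 (needs (1, 1, 3, 0), free (1, 2, 3, 1)); after release of (2, 1, 2, 0) the pool is (3, 3, 5, 1)
  run J4 (needs (3, 1, 3, 1), free (3, 3, 5, 1)); after release of (0, 0, 0, 2) the pool is (3, 3, 5, 3)
  run J1 (needs (1, 2, 3, 2), free (3, 3, 5, 3)); after release of (3, 0, 2, 2) the pool is (6, 3, 7, 5)
  run J3 (needs (0, 1, 1, 5), free (6, 3, 7, 5)); after release of (2, 0, 3, 1) the pool is (8, 3, 10, 6)
  run J7 (needs (6, 1, 6, 1), free (8, 3, 10, 6)); after release of (1, 1, 1, 2) the pool is (9, 4, 11, 8)


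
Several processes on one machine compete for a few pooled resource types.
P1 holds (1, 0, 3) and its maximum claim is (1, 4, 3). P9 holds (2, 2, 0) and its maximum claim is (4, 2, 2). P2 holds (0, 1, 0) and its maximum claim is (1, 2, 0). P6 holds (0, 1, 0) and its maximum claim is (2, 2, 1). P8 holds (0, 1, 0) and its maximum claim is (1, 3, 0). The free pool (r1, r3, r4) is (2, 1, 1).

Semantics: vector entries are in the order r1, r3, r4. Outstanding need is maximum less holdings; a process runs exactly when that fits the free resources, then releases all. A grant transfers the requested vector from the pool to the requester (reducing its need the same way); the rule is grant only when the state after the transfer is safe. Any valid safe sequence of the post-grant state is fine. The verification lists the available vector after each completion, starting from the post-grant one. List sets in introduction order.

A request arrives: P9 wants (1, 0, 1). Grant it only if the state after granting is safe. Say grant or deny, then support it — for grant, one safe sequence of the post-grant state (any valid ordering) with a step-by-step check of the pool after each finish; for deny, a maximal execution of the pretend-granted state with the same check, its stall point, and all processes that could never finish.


DENY: after the grant no complete ordering would exist.
Key observation: after P2, P8 the pool peaks at (1, 3, 0), and each blocked process is short somewhere: P1 on r3; P9 on r4; P6 on r1, r4.
Pretend the grant happened; the run P2, P8 goes as far as possible. Verifying each step:
  pool = (1, 1, 0)
  P2: need (1, 1, 0) fits (1, 1, 0); releases (0, 1, 0), pool now (1, 2, 0)
  P8: need (1, 2, 0) fits (1, 2, 0); releases (0, 1, 0), pool now (1, 3, 0)
  P1 cannot run: need (0, 4, 0) vs free (1, 3, 0) (insufficient r3)
  P9 cannot run: need (1, 0, 1) vs free (1, 3, 0) (insufficient r4)
  P6 cannot run: need (2, 1, 1) vs free (1, 3, 0) (insufficient r1 and r4)
Post-grant, the permanently blocked set is P1, P9 and P6.


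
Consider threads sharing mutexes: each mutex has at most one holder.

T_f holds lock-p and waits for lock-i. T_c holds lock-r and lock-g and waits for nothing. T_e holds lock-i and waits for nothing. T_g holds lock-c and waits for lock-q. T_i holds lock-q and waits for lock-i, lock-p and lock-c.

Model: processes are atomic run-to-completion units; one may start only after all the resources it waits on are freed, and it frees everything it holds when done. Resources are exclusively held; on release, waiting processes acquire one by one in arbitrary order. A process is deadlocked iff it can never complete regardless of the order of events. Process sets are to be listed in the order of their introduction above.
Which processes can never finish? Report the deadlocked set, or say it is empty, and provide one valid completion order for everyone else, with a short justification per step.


Deadlocked set: T_g and T_i.
Key observation: the knot is the closed ring of waits T_g -> T_i -> T_g; no other process is dragged down with it.
A valid finishing order for the others: T_c, T_e, T_f.
Walking it through:
  T_c waits on nothing -> runs at once and releases lock-r and lock-g
  T_e waits on nothing -> runs at once and releases lock-i
  run T_f (all its waits — lock-i — are resolved); releases lock-p


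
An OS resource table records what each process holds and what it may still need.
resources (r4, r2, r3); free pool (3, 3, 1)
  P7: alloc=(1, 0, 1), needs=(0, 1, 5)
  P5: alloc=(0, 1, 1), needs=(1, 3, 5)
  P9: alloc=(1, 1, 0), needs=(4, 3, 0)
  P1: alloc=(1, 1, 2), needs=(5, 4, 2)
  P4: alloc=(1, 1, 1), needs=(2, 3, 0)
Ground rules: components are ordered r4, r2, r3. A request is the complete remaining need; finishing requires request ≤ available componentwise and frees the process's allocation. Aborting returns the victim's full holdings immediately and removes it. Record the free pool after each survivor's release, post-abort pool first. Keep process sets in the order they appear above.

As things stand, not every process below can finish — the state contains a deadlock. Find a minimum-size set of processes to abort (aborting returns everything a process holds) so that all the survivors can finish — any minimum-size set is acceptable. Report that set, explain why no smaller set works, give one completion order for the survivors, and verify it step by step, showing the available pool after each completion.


Minimum abort set: P5.
Key observation: P7 could never have finished before the abort; with (0, 1, 1) returned by P5, it fits at step 4.
No smaller set exists: with zero aborts the deadlock remains.
The survivors complete as P4, P9, P1, P7. Verifying each step (starting from the post-abort pool):
  pool = (3, 4, 2)
  P4: need (2, 3, 0) fits (3, 4, 2); releases (1, 1, 1), pool now (4, 5, 3)
  P9: need (4, 3, 0) fits (4, 5, 3); releases (1, 1, 0), pool now (5, 6, 3)
  P1: need (5, 4, 2) fits (5, 6, 3); releases (1, 1, 2), pool now (6, 7, 5)
  P7: need (0, 1, 5) fits (6, 7, 5); releases (1, 0, 1), pool now (7, 7, 6)


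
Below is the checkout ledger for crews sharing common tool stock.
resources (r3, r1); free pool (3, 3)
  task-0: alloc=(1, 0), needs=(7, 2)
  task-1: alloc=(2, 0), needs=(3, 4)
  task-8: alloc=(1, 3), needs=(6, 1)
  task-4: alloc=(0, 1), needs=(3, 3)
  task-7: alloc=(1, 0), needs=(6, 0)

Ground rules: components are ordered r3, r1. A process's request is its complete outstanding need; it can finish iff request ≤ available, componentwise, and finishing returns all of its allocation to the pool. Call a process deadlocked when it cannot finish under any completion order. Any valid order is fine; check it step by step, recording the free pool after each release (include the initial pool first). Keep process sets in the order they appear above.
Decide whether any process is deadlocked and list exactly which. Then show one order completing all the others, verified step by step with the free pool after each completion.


Deadlocked: task-0, task-8 and task-7.
Key observation: the pool after task-4, task-1 is (5, 4); every surviving request exceeds it in r3, so progress ends there.
One completion order for the rest: task-4, task-1. Walking it through:
  pool = (3, 3)
  task-4: need (3, 3) fits (3, 3); releases (0, 1), pool now (3, 4)
  task-1: need (3, 4) fits (3, 4); releases (2, 0), pool now (5, 4)
None of the blocked processes ever fits:
  task-0 cannot run: need (7, 2) vs free (5, 4) (insufficient r3)
  task-8 cannot run: need (6, 1) vs free (5, 4) (insufficient r3)
  task-7 cannot run: need (6, 0) vs free (5, 4) (insufficient r3)


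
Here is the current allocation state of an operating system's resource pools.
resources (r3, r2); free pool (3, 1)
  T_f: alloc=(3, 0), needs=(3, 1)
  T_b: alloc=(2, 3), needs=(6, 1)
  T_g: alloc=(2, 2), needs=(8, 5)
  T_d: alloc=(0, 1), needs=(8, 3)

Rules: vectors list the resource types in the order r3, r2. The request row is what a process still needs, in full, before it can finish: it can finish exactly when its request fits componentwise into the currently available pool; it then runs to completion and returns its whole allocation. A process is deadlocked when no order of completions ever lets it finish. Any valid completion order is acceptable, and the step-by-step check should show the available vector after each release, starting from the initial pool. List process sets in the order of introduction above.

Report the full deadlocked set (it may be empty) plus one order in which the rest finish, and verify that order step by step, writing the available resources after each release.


Nothing here is deadlocked.
Key observation: no deadlock: T_f fits now, and the freed resources carry the rest through.
A valid finishing order for the others: T_f, T_b, T_d, T_g. Walking it through:
  pool = (3, 1)
  T_f: need (3, 1) fits (3, 1); releases (3, 0), pool now (6, 1)
  T_b: need (6, 1) fits (6, 1); releases (2, 3), pool now (8, 4)
  T_d: need (8, 3) fits (8, 4); releases (0, 1), pool now (8, 5)
  T_g: need (8, 5) fits (8, 5); releases (2, 2), pool now (10, 7)


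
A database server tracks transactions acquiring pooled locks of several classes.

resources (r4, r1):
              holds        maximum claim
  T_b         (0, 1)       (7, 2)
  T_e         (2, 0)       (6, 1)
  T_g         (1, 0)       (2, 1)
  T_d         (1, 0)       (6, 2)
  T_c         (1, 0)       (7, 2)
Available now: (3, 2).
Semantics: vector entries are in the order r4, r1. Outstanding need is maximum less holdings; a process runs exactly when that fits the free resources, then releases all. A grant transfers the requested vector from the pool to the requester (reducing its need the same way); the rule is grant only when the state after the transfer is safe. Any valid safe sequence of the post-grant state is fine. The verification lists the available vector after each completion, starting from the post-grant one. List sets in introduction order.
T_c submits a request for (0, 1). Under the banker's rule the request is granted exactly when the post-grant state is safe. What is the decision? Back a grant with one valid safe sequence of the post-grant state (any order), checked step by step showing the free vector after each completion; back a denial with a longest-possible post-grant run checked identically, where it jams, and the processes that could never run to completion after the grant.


GRANT: granting preserves safety; a valid post-grant sequence is T_g, T_e, T_c, T_b, T_d.
Key observation: (3, 1) free after granting still covers T_g first, and each release covers the next.
Check on the post-grant state, step by step:
  pool = (3, 1)
  run T_g (needs (1, 1), free (3, 1)); after release of (1, 0) the pool is (4, 1)
  run T_e (needs (4, 1), free (4, 1)); after release of (2, 0) the pool is (6, 1)
  run T_c (needs (6, 1), free (6, 1)); after release of (1, 1) the pool is (7, 2)
  run T_b (needs (7, 1), free (7, 2)); after release of (0, 1) the pool is (7, 3)
  run T_d (needs (5, 2), free (7, 3)); after release of (1, 0) the pool is (8, 3)


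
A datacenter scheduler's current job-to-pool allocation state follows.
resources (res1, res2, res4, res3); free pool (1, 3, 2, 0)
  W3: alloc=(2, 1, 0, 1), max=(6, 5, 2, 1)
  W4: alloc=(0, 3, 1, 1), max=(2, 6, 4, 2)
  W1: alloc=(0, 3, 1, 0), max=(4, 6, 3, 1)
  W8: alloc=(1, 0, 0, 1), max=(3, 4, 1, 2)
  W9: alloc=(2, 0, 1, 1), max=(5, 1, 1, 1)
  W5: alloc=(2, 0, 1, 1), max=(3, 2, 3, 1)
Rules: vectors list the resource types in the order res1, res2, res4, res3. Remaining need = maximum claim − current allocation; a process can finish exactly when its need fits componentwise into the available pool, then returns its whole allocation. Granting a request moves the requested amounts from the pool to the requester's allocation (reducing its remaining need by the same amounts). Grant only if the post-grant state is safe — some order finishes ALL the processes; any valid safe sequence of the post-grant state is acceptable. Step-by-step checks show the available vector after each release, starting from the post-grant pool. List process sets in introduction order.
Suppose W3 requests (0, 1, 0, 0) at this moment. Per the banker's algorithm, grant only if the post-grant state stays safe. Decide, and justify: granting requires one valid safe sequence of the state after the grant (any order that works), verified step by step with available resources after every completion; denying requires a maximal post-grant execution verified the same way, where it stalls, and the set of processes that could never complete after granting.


DENY. Granting would leave the state unsafe.
Key observation: even finishing W5, W9 leaves just (5, 2, 4, 2) free — too little res2 for any of the remaining processes.
On the post-grant state, W5, W9 is a maximal run — nothing extends it. Step-by-step check:
  pool = (1, 2, 2, 0)
  run W5 (needs (1, 2, 2, 0), free (1, 2, 2, 0)); after release of (2, 0, 1, 1) the pool is (3, 2, 3, 1)
  run W9 (needs (3, 1, 0, 0), free (3, 2, 3, 1)); after release of (2, 0, 1, 1) the pool is (5, 2, 4, 2)
  blocked: W3 wants (4, 3, 2, 0), pool (5, 2, 4, 2) — not enough res2
  blocked: W4 wants (2, 3, 3, 1), pool (5, 2, 4, 2) — not enough res2
  blocked: W1 wants (4, 3, 2, 1), pool (5, 2, 4, 2) — not enough res2
  blocked: W8 wants (2, 4, 1, 1), pool (5, 2, 4, 2) — not enough res2
Post-grant, the permanently blocked set is W3, W4, W1 and W8.


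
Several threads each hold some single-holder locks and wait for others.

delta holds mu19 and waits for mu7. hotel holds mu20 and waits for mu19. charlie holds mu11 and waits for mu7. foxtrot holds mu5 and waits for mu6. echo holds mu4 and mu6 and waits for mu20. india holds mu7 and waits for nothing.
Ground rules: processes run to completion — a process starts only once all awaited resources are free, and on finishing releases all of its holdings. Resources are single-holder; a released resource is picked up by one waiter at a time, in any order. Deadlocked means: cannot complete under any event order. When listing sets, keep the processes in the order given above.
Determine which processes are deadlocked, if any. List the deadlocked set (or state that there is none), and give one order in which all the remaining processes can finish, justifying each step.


Nothing here is deadlocked.
Key observation: no waiting chain loops back on itself — every chain ends at a process that waits on nothing, so everyone eventually runs.
The rest can finish in the order india, delta, charlie, hotel, echo, foxtrot.
Verifying each step:
  india waits on nothing -> runs at once and releases mu7
  delta waits on mu7 — all released -> runs and releases mu19
  charlie waits on mu7 — all released -> runs and releases mu11
  hotel waits on mu19 — all released -> runs and releases mu20
  echo waits on mu20 — all released -> runs and releases mu4 and mu6
  foxtrot waits on mu6 — all released -> runs and releases mu5


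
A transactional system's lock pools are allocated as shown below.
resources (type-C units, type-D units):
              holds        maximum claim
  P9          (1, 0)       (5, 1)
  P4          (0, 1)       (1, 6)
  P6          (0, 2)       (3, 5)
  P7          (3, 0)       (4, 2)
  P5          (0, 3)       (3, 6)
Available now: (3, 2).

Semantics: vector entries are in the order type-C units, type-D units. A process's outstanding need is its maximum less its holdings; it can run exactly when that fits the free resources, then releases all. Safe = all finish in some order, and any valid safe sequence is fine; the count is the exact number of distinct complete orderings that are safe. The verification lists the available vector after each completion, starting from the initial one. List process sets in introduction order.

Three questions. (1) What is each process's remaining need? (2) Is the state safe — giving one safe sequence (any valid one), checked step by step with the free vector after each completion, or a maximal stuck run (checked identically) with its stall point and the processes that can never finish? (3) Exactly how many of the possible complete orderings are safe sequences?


(1) Need matrix, components ordered type-C units, type-D units:
  P9: (4, 1)
  P4: (1, 5)
  P6: (3, 3)
  P7: (1, 2)
  P5: (3, 3)
(2) UNSAFE — no complete ordering exists.
Key observation: P7, P9 can finish, but then (7, 2) is all there is, and the blocked group's type-D units demands exceed it.
A maximal execution: P7, P9 — then nothing else fits. Check, step by step:
  pool = (3, 2)
  P7: need (1, 2) fits (3, 2); releases (3, 0), pool now (6, 2)
  P9: need (4, 1) fits (6, 2); releases (1, 0), pool now (7, 2)
  P4 cannot run: need (1, 5) vs free (7, 2) (insufficient type-D units)
  P6 cannot run: need (3, 3) vs free (7, 2) (insufficient type-D units)
  P5 cannot run: need (3, 3) vs free (7, 2) (insufficient type-D units)
Permanently blocked: P4, P6 and P5.
(3) Exactly 0 of the possible complete orderings are safe sequences.
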